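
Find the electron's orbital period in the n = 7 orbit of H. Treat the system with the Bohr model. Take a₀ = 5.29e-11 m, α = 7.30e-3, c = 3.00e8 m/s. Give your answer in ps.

r = n²a₀/Z = 7²·5.29e-11/1 = 2.59e-9 m
v = Zαc/n = 1·0.00730·3.00e8/7 = 3.13e5 m/s
T = 2πr/v = 5.21e-14 s = 0.0521 ps

0.0521 ps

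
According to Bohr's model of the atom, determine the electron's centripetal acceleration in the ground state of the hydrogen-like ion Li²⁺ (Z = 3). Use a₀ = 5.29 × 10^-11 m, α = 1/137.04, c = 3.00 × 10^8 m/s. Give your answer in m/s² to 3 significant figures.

r = n²a₀/Z = 1.76 × 10^-11 m, v = Zαc/n = 6.57 × 10^6 m/s
a = v²/r = (6.57 × 10^6)² / 1.76 × 10^-11 = 2.45 × 10^24 m/s²

2.45 × 10^24 m/s²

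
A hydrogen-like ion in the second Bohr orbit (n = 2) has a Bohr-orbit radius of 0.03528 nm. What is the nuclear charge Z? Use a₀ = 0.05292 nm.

r_n = n²a₀/Z ⇒ Z = n²a₀/r = 2² × 0.05292 / 0.03528 ≈ 6.00
Z = 6

6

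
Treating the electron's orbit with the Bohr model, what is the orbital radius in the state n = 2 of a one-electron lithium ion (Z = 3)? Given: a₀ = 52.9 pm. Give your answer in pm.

r_n = n²a₀/Z = 2² × 52.9 / 3
    = 4 × 52.9 / 3 = 70.5 pm

70.5 pm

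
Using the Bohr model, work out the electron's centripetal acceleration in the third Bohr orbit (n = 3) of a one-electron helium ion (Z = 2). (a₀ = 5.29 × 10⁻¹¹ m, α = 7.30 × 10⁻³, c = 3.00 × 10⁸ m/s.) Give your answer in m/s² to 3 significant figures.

8.95 × 10²¹ m/s²

r = n²a₀/Z = 2.38 × 10⁻¹⁰ m, v = Zαc/n = 1.46 × 10⁶ m/s
a = v²/r = (1.46 × 10⁶)² / 2.38 × 10⁻¹⁰ = 8.95 × 10²¹ m/s²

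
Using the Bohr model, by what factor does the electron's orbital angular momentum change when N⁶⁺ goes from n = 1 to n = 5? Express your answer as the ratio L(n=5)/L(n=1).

L = nℏ depends only on n, so L ∝ n.
L(n=5)/L(n=1) = (5/1)^1 = 5

5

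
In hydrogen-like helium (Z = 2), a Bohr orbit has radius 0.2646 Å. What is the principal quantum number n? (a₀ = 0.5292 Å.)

r_n = n²a₀/Z ⇒ n² = rZ/a₀ = 0.2646 × 2 / 0.5292 ≈ 1.00
n = 1

1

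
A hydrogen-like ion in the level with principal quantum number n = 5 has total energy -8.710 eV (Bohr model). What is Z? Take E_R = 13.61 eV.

E_n = −E_R Z²/n² ⇒ Z² = −E_n n²/E_R = 8.710 × 5² / 13.61 ≈ 16.00
Z = 4

4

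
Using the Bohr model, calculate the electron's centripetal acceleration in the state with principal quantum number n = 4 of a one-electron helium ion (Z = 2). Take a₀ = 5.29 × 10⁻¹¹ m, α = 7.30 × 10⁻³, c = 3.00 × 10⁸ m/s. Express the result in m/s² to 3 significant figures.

r = n²a₀/Z = 4.23 × 10⁻¹⁰ m, v = Zαc/n = 1.09 × 10⁶ m/s
a = v²/r = (1.09 × 10⁶)² / 4.23 × 10⁻¹⁰ = 2.83 × 10²¹ m/s²

2.83 × 10²¹ m/s²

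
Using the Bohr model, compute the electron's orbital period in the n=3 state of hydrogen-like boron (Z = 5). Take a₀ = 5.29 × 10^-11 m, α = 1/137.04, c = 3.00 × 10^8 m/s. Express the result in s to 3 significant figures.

r = n²a₀/Z = 3²·5.29 × 10^-11/5 = 9.52 × 10^-11 m
v = Zαc/n = 5·0.00730·3.00 × 10^8/3 = 3.65 × 10^6 m/s
T = 2πr/v = 1.64 × 10^-16 s

1.64 × 10^-16 s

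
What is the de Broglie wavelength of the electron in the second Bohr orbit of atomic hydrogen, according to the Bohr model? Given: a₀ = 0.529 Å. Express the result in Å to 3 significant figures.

The Bohr quantisation condition is nλ = 2πr_n.
r_n = n²a₀/Z = 2.12 Å
λ = 2πr_n/n = 2π·2.12/2 = 6.65 Å

6.65 Å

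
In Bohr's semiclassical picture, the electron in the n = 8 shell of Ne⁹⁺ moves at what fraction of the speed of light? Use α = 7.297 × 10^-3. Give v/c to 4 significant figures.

0.009121

v_n = Zαc/n, so v/c = Zα/n = 10 × 0.007297 / 8 = 0.009121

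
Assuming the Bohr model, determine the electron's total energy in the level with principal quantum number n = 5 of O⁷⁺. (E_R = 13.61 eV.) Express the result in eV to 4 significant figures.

E_n = −E_R·Z²/n² = −13.61 × 8²/5² = -34.84 eV

-34.84 eV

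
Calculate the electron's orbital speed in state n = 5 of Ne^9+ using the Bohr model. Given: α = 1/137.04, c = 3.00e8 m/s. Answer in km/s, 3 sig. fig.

4380 km/s

v_n = Zαc/n = 10 × 0.00730 × 3.00e8 / 5
    = 4380 km/s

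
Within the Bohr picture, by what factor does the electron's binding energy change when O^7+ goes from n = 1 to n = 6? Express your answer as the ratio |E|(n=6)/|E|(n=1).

1/36

|E| ∝ Z^2 · n^-2; with Z fixed, |E| ∝ n^-2.
|E|(n=6)/|E|(n=1) = (6/1)^-2 = 1/36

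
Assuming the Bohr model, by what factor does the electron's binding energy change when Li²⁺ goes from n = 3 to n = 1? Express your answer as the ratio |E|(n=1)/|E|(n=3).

|E| ∝ Z^2 · n^-2; with Z fixed, |E| ∝ n^-2.
|E|(n=1)/|E|(n=3) = (1/3)^-2 = 9

9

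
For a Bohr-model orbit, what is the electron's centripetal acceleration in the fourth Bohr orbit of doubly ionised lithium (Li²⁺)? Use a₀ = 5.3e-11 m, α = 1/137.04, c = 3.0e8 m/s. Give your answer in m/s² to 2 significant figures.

9.5e21 m/s²

r = n²a₀/Z = 2.8e-10 m, v = Zαc/n = 1.6e6 m/s
a = v²/r = (1.6e6)² / 2.8e-10 = 9.5e21 m/s²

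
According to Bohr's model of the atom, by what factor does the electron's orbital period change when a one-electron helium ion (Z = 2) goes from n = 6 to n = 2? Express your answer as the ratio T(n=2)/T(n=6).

T ∝ Z^-2 · n^3; with Z fixed, T ∝ n^3.
T(n=2)/T(n=6) = (2/6)^3 = 1/27

1/27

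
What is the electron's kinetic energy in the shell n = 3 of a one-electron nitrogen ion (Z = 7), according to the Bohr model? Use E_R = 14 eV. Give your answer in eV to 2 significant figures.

76 eV

For a Coulomb orbit the virial theorem gives K = −E_n.
E_n = −E_R·Z²/n², so K = E_R·Z²/n² = 14 × 7²/3² = 76 eV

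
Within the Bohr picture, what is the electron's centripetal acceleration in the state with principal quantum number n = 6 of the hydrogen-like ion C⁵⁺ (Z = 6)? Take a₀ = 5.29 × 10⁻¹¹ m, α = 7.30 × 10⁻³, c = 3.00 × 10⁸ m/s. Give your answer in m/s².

1.51 × 10²² m/s²

r = n²a₀/Z = 3.17 × 10⁻¹⁰ m, v = Zαc/n = 2.19 × 10⁶ m/s
a = v²/r = (2.19 × 10⁶)² / 3.17 × 10⁻¹⁰ = 1.51 × 10²² m/s²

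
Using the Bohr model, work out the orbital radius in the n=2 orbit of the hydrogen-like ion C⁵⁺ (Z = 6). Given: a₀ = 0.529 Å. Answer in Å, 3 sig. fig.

0.353 Å

r_n = n²a₀/Z = 2² × 0.529 / 6
    = 4 × 0.529 / 6 = 0.353 Å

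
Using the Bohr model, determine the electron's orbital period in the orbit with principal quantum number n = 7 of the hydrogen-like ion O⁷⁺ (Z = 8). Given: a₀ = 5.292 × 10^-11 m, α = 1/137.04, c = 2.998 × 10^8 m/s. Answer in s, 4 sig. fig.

8.146 × 10^-16 s

r = n²a₀/Z = 7²·5.292 × 10^-11/8 = 3.241 × 10^-10 m
v = Zαc/n = 8·0.007297·2.998 × 10^8/7 = 2.500 × 10^6 m/s
T = 2πr/v = 8.146 × 10^-16 s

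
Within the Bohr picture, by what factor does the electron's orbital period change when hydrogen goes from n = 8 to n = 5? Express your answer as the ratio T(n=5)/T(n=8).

125/512

T ∝ Z^-2 · n^3; with Z fixed, T ∝ n^3.
T(n=5)/T(n=8) = (5/8)^3 = 125/512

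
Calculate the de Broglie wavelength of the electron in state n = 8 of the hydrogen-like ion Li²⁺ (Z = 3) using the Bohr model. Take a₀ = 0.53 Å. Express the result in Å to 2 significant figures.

8.9 Å

The Bohr quantisation condition is nλ = 2πr_n.
r_n = n²a₀/Z = 11 Å
λ = 2πr_n/n = 2π·11/8 = 8.9 Å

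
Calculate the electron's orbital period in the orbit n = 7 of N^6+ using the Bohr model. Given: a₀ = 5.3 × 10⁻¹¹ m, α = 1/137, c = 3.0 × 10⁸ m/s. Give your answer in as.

r = n²a₀/Z = 7²·5.3 × 10⁻¹¹/7 = 3.7 × 10⁻¹⁰ m
v = Zαc/n = 7·0.0073·3.0 × 10⁸/7 = 2.2 × 10⁶ m/s
T = 2πr/v = 1.1 × 10⁻¹⁵ s = 1100 as

1100 as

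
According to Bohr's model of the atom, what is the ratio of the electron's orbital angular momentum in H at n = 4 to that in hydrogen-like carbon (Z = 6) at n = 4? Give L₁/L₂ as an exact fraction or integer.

L = nℏ is independent of Z.
L₁/L₂ = n₁/n₂ = 4/4 = 1

1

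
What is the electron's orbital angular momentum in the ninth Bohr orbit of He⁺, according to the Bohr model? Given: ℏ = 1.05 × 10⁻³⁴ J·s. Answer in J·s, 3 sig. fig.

9.45 × 10⁻³⁴ J·s

L_n = nℏ = 9 × 1.05 × 10⁻³⁴ = 9.45 × 10⁻³⁴ J·s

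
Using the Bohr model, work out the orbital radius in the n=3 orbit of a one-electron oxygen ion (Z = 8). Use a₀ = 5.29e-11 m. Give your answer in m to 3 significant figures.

r_n = n²a₀/Z = 3² × 5.29e-11 / 8
    = 9 × 5.29e-11 / 8 = 5.95e-11 m

5.95e-11 m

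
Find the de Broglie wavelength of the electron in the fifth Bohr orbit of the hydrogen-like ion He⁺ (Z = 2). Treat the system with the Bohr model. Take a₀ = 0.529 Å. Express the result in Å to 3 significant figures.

8.31 Å

The Bohr quantisation condition is nλ = 2πr_n.
r_n = n²a₀/Z = 6.61 Å
λ = 2πr_n/n = 2π·6.61/5 = 8.31 Å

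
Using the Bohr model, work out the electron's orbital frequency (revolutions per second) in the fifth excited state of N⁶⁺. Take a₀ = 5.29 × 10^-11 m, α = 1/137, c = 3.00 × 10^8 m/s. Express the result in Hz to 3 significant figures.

r = n²a₀/Z = 2.72 × 10^-10 m, v = Zαc/n = 2.55 × 10^6 m/s
f = v/(2πr) = 1.49 × 10^15 Hz

1.49 × 10^15 Hz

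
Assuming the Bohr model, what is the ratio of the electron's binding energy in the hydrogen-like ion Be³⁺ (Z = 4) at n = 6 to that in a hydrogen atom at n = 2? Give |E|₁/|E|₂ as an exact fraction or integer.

|E| ∝ Z^2 · n^-2
|E|₁/|E|₂ = (4/1)^2 · (6/2)^-2 = 16/9

16/9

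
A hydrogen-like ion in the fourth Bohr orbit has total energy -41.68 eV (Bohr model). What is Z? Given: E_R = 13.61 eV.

7

E_n = −E_R Z²/n² ⇒ Z² = −E_n n²/E_R = 41.68 × 4² / 13.61 ≈ 49.00
Z = 7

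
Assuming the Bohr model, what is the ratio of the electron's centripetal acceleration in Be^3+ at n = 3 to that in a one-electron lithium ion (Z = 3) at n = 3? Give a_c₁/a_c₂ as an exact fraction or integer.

64/27

a_c ∝ Z^3 · n^-4
a_c₁/a_c₂ = (4/3)^3 · (3/3)^-4 = 64/27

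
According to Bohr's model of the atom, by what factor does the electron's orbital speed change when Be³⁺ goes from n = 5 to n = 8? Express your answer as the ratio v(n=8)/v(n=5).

v ∝ Z^1 · n^-1; with Z fixed, v ∝ n^-1.
v(n=8)/v(n=5) = (8/5)^-1 = 5/8

5/8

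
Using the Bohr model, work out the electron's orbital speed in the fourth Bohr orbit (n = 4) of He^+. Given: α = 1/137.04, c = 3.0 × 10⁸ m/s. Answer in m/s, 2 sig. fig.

v_n = Zαc/n = 2 × 0.0073 × 3.0 × 10⁸ / 4
    = 1.1 × 10⁶ m/s

1.1 × 10⁶ m/s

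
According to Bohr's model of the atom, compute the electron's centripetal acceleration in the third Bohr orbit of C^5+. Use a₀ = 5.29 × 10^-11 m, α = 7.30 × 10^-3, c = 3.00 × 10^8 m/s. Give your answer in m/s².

r = n²a₀/Z = 7.94 × 10^-11 m, v = Zαc/n = 4.38 × 10^6 m/s
a = v²/r = (4.38 × 10^6)² / 7.94 × 10^-11 = 2.42 × 10^23 m/s²

2.42 × 10^23 m/s²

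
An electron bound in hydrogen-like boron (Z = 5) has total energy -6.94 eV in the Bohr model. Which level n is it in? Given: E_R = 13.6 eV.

7

E_n = −E_R Z²/n² ⇒ n² = E_R Z²/(−E_n) = 13.6 × 5² / 6.94 ≈ 48.99
n = 7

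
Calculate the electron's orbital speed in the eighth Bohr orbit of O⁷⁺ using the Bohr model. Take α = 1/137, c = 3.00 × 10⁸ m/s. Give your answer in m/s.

2.19 × 10⁶ m/s

v_n = Zαc/n = 8 × 0.00730 × 3.00 × 10⁸ / 8
    = 2.19 × 10⁶ m/s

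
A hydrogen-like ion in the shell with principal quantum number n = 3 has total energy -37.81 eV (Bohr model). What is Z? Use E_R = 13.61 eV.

E_n = −E_R Z²/n² ⇒ Z² = −E_n n²/E_R = 37.81 × 3² / 13.61 ≈ 25.00
Z = 5

5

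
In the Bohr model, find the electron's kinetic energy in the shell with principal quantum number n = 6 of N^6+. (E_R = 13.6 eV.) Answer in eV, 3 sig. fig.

18.5 eV

For a Coulomb orbit the virial theorem gives K = −E_n.
E_n = −E_R·Z²/n², so K = E_R·Z²/n² = 13.6 × 7²/6² = 18.5 eV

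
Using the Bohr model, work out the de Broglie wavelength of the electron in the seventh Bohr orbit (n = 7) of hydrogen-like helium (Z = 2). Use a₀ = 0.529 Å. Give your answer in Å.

11.6 Å

The Bohr quantisation condition is nλ = 2πr_n.
r_n = n²a₀/Z = 13.0 Å
λ = 2πr_n/n = 2π·13.0/7 = 11.6 Å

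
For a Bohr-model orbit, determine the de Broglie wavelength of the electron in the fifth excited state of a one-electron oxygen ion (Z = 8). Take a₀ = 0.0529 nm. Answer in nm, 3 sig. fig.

0.249 nm

The Bohr quantisation condition is nλ = 2πr_n.
r_n = n²a₀/Z = 0.238 nm
λ = 2πr_n/n = 2π·0.238/6 = 0.249 nm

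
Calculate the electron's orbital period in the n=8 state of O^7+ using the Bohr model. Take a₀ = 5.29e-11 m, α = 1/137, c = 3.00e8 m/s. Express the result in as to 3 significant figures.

1210 as

r = n²a₀/Z = 8²·5.29e-11/8 = 4.23e-10 m
v = Zαc/n = 8·0.00730·3.00e8/8 = 2.19e6 m/s
T = 2πr/v = 1.21e-15 s = 1210 as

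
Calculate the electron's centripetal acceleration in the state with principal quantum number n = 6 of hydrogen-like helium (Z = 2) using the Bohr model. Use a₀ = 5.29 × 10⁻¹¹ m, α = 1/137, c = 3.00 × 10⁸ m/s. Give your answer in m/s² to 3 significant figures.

r = n²a₀/Z = 9.52 × 10⁻¹⁰ m, v = Zαc/n = 7.30 × 10⁵ m/s
a = v²/r = (7.30 × 10⁵)² / 9.52 × 10⁻¹⁰ = 5.60 × 10²⁰ m/s²

5.60 × 10²⁰ m/s²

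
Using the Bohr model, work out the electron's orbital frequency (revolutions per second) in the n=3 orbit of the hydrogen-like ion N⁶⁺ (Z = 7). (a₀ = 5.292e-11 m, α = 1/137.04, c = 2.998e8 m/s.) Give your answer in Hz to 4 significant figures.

r = n²a₀/Z = 6.804e-11 m, v = Zαc/n = 5.105e6 m/s
f = v/(2πr) = 1.194e16 Hz

1.194e16 Hz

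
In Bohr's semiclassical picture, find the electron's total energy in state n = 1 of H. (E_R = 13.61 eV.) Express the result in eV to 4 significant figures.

-13.61 eV

E_n = −E_R·Z²/n² = −13.61 × 1²/1² = -13.61 eV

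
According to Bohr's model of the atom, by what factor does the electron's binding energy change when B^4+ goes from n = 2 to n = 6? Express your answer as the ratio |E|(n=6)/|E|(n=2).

1/9

|E| ∝ Z^2 · n^-2; with Z fixed, |E| ∝ n^-2.
|E|(n=6)/|E|(n=2) = (6/2)^-2 = 1/9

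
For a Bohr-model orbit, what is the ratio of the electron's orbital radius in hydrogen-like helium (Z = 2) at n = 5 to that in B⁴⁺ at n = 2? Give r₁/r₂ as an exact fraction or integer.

r ∝ Z^-1 · n^2
r₁/r₂ = (2/5)^-1 · (5/2)^2 = 125/8

125/8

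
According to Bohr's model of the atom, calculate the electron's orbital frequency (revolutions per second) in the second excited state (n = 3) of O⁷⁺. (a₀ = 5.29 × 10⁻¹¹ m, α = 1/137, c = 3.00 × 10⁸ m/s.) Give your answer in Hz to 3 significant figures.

r = n²a₀/Z = 5.95 × 10⁻¹¹ m, v = Zαc/n = 5.84 × 10⁶ m/s
f = v/(2πr) = 1.56 × 10¹⁶ Hz

1.56 × 10¹⁶ Hz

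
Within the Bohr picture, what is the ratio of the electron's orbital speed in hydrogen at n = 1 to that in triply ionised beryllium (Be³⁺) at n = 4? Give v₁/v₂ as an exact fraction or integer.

v ∝ Z^1 · n^-1
v₁/v₂ = (1/4)^1 · (1/4)^-1 = 1

1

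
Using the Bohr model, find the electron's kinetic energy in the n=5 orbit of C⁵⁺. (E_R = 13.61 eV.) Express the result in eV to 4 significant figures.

For a Coulomb orbit the virial theorem gives K = −E_n.
E_n = −E_R·Z²/n², so K = E_R·Z²/n² = 13.61 × 6²/5² = 19.60 eV

19.60 eV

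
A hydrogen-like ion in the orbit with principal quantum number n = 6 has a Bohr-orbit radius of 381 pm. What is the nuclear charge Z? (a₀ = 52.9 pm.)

r_n = n²a₀/Z ⇒ Z = n²a₀/r = 6² × 52.9 / 381 ≈ 5.00
Z = 5

5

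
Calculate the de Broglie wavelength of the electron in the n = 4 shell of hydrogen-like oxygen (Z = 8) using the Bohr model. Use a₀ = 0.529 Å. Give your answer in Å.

1.66 Å

The Bohr quantisation condition is nλ = 2πr_n.
r_n = n²a₀/Z = 1.06 Å
λ = 2πr_n/n = 2π·1.06/4 = 1.66 Å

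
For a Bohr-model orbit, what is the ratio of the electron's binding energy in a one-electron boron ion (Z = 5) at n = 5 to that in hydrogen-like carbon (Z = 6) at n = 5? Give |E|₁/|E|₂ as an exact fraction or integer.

25/36

|E| ∝ Z^2 · n^-2
|E|₁/|E|₂ = (5/6)^2 · (5/5)^-2 = 25/36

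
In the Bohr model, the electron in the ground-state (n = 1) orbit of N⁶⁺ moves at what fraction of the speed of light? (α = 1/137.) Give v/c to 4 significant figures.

0.05109

v_n = Zαc/n, so v/c = Zα/n = 7 × 0.007299 / 1 = 0.05109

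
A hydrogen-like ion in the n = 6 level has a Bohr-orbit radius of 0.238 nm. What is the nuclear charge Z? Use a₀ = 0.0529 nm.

r_n = n²a₀/Z ⇒ Z = n²a₀/r = 6² × 0.0529 / 0.238 ≈ 8.00
Z = 8

8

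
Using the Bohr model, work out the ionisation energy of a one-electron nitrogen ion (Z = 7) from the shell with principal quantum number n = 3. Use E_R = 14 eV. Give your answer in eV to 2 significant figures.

E_n = −E_R·Z²/n² = −14 × 7²/3² eV = -76 eV
Ionisation energy = −E_n = 76 eV

76 eV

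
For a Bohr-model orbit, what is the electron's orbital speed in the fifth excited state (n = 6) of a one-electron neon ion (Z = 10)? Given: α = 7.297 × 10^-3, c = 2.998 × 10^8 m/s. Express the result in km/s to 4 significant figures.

3646 km/s

v_n = Zαc/n = 10 × 0.007297 × 2.998 × 10^8 / 6
    = 3646 km/s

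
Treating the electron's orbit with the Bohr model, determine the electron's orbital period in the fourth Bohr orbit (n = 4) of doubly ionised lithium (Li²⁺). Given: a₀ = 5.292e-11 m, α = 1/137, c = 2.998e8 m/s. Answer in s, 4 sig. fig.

1.081e-15 s

r = n²a₀/Z = 4²·5.292e-11/3 = 2.822e-10 m
v = Zαc/n = 3·0.007299·2.998e8/4 = 1.641e6 m/s
T = 2πr/v = 1.081e-15 s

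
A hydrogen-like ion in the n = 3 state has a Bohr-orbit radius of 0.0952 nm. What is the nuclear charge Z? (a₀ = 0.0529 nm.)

r_n = n²a₀/Z ⇒ Z = n²a₀/r = 3² × 0.0529 / 0.0952 ≈ 5.00
Z = 5

5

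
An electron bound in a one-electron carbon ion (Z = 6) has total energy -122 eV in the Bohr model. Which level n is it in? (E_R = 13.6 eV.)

E_n = −E_R Z²/n² ⇒ n² = E_R Z²/(−E_n) = 13.6 × 6² / 122 ≈ 4.01
n = 2

2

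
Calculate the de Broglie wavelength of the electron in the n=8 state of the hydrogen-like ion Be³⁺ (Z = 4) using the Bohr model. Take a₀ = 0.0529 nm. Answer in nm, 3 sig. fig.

0.665 nm

The Bohr quantisation condition is nλ = 2πr_n.
r_n = n²a₀/Z = 0.846 nm
λ = 2πr_n/n = 2π·0.846/8 = 0.665 nm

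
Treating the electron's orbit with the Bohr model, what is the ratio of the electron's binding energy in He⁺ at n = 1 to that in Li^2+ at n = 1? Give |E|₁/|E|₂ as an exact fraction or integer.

4/9

|E| ∝ Z^2 · n^-2
|E|₁/|E|₂ = (2/3)^2 · (1/1)^-2 = 4/9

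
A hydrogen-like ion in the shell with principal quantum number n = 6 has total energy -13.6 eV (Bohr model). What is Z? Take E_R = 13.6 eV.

E_n = −E_R Z²/n² ⇒ Z² = −E_n n²/E_R = 13.6 × 6² / 13.6 ≈ 36.00
Z = 6

6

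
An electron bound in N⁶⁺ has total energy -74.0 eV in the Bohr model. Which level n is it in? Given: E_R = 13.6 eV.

3

E_n = −E_R Z²/n² ⇒ n² = E_R Z²/(−E_n) = 13.6 × 7² / 74.0 ≈ 9.01
n = 3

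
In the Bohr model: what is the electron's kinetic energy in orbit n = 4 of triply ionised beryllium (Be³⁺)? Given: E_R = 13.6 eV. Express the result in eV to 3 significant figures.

13.6 eV

For a Coulomb orbit the virial theorem gives K = −E_n.
E_n = −E_R·Z²/n², so K = E_R·Z²/n² = 13.6 × 4²/4² = 13.6 eV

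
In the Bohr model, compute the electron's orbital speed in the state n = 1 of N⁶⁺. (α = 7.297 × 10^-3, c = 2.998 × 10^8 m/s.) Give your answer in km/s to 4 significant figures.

v_n = Zαc/n = 7 × 0.007297 × 2.998 × 10^8 / 1
    = 1.531 × 10^4 km/s

1.531 × 10^4 km/s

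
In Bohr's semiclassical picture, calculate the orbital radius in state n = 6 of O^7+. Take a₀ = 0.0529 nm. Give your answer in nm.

r_n = n²a₀/Z = 6² × 0.0529 / 8
    = 36 × 0.0529 / 8 = 0.238 nm

0.238 nm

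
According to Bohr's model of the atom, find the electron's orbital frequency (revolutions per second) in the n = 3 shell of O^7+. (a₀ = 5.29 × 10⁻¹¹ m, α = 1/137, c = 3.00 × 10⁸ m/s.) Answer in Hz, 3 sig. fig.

r = n²a₀/Z = 5.95 × 10⁻¹¹ m, v = Zαc/n = 5.84 × 10⁶ m/s
f = v/(2πr) = 1.56 × 10¹⁶ Hz

1.56 × 10¹⁶ Hz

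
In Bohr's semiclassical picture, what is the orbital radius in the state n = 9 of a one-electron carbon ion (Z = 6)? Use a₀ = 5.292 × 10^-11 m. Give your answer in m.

r_n = n²a₀/Z = 9² × 5.292 × 10^-11 / 6
    = 81 × 5.292 × 10^-11 / 6 = 7.144 × 10^-10 m

7.144 × 10^-10 m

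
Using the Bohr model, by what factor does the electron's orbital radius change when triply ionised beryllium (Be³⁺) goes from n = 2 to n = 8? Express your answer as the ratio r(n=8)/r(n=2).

16

r ∝ Z^-1 · n^2; with Z fixed, r ∝ n^2.
r(n=8)/r(n=2) = (8/2)^2 = 16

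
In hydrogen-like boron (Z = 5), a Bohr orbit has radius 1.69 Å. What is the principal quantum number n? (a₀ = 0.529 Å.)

r_n = n²a₀/Z ⇒ n² = rZ/a₀ = 1.69 × 5 / 0.529 ≈ 15.97
n = 4

4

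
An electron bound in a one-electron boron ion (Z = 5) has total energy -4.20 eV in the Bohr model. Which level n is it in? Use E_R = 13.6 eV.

E_n = −E_R Z²/n² ⇒ n² = E_R Z²/(−E_n) = 13.6 × 5² / 4.20 ≈ 80.95
n = 9

9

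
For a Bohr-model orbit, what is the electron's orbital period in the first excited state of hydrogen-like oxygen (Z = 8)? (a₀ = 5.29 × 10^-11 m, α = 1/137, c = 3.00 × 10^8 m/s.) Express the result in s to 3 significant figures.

1.90 × 10^-17 s

r = n²a₀/Z = 2²·5.29 × 10^-11/8 = 2.65 × 10^-11 m
v = Zαc/n = 8·0.00730·3.00 × 10^8/2 = 8.76 × 10^6 m/s
T = 2πr/v = 1.90 × 10^-17 s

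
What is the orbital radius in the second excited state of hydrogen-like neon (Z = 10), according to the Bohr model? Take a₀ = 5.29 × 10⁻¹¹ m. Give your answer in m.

4.76 × 10⁻¹¹ m

r_n = n²a₀/Z = 3² × 5.29 × 10⁻¹¹ / 10
    = 9 × 5.29 × 10⁻¹¹ / 10 = 4.76 × 10⁻¹¹ m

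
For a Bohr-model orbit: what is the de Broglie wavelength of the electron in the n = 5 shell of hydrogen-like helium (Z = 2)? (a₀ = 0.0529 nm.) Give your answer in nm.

The Bohr quantisation condition is nλ = 2πr_n.
r_n = n²a₀/Z = 0.661 nm
λ = 2πr_n/n = 2π·0.661/5 = 0.831 nm

0.831 nm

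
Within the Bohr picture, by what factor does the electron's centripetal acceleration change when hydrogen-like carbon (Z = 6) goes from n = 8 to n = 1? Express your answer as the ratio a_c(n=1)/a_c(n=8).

a_c ∝ Z^3 · n^-4; with Z fixed, a_c ∝ n^-4.
a_c(n=1)/a_c(n=8) = (1/8)^-4 = 4096

4096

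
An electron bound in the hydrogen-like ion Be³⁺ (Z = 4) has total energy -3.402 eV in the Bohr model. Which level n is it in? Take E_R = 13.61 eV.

8

E_n = −E_R Z²/n² ⇒ n² = E_R Z²/(−E_n) = 13.61 × 4² / 3.402 ≈ 64.01
n = 8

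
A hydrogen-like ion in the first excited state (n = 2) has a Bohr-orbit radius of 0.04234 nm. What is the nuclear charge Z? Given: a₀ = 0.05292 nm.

r_n = n²a₀/Z ⇒ Z = n²a₀/r = 2² × 0.05292 / 0.04234 ≈ 5.00
Z = 5

5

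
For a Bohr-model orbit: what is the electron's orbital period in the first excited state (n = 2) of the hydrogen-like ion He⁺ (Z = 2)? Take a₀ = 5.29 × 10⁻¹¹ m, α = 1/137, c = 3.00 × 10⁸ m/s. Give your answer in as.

r = n²a₀/Z = 2²·5.29 × 10⁻¹¹/2 = 1.06 × 10⁻¹⁰ m
v = Zαc/n = 2·0.00730·3.00 × 10⁸/2 = 2.19 × 10⁶ m/s
T = 2πr/v = 3.04 × 10⁻¹⁶ s = 304 as

304 as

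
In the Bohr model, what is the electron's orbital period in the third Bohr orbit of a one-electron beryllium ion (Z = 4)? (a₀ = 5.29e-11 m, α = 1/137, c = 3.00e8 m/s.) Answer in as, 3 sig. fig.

r = n²a₀/Z = 3²·5.29e-11/4 = 1.19e-10 m
v = Zαc/n = 4·0.00730·3.00e8/3 = 2.92e6 m/s
T = 2πr/v = 2.56e-16 s = 256 as

256 as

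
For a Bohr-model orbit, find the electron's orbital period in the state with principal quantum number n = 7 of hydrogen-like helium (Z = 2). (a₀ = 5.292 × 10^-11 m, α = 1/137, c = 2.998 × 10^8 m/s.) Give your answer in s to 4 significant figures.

1.303 × 10^-14 s

r = n²a₀/Z = 7²·5.292 × 10^-11/2 = 1.297 × 10^-9 m
v = Zαc/n = 2·0.007299·2.998 × 10^8/7 = 6.252 × 10^5 m/s
T = 2πr/v = 1.303 × 10^-14 s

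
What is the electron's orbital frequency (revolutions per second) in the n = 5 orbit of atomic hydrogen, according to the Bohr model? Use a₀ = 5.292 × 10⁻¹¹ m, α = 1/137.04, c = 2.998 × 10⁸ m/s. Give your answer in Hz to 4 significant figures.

r = n²a₀/Z = 1.323 × 10⁻⁹ m, v = Zαc/n = 4.375 × 10⁵ m/s
f = v/(2πr) = 5.263 × 10¹³ Hz

5.263 × 10¹³ Hz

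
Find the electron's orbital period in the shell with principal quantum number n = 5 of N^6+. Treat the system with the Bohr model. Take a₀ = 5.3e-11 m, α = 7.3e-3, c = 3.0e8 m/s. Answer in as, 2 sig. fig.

390 as

r = n²a₀/Z = 5²·5.3e-11/7 = 1.9e-10 m
v = Zαc/n = 7·0.0073·3.0e8/5 = 3.1e6 m/s
T = 2πr/v = 3.9e-16 s = 390 as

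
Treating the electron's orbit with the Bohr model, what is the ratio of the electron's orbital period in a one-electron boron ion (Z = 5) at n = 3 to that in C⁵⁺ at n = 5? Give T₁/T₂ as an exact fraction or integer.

T ∝ Z^-2 · n^3
T₁/T₂ = (5/6)^-2 · (3/5)^3 = 972/3125

972/3125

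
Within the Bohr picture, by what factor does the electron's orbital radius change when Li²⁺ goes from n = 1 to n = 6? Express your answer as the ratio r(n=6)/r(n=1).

r ∝ Z^-1 · n^2; with Z fixed, r ∝ n^2.
r(n=6)/r(n=1) = (6/1)^2 = 36

36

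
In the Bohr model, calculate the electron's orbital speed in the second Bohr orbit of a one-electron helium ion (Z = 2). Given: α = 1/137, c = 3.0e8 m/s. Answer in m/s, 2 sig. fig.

v_n = Zαc/n = 2 × 0.0073 × 3.0e8 / 2
    = 2.2e6 m/s

2.2e6 m/s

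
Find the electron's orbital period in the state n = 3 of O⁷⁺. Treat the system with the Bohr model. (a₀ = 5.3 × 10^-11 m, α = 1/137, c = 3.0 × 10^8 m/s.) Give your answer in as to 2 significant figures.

64 as

r = n²a₀/Z = 3²·5.3 × 10^-11/8 = 6.0 × 10^-11 m
v = Zαc/n = 8·0.0073·3.0 × 10^8/3 = 5.8 × 10^6 m/s
T = 2πr/v = 6.4 × 10^-17 s = 64 as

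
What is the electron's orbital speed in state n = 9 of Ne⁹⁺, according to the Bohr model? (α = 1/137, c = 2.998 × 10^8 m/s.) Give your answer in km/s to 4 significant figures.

v_n = Zαc/n = 10 × 0.007299 × 2.998 × 10^8 / 9
    = 2431 km/s

2431 km/s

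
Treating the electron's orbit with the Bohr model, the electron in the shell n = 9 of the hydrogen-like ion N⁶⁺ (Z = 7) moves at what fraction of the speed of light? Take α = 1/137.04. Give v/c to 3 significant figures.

0.00568

v_n = Zαc/n, so v/c = Zα/n = 7 × 0.00730 / 9 = 0.00568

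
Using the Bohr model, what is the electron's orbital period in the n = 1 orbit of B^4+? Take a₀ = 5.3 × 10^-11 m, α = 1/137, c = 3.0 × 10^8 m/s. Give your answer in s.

6.1 × 10^-18 s

r = n²a₀/Z = 1²·5.3 × 10^-11/5 = 1.1 × 10^-11 m
v = Zαc/n = 5·0.0073·3.0 × 10^8/1 = 1.1 × 10^7 m/s
T = 2πr/v = 6.1 × 10^-18 s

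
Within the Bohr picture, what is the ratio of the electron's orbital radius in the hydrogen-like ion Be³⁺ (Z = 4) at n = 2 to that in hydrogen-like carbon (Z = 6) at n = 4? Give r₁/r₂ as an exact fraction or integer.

3/8

r ∝ Z^-1 · n^2
r₁/r₂ = (4/6)^-1 · (2/4)^2 = 3/8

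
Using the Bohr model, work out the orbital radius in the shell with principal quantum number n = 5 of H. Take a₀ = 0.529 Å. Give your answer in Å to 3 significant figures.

13.2 Å

r_n = n²a₀/Z = 5² × 0.529 / 1
    = 25 × 0.529 / 1 = 13.2 Å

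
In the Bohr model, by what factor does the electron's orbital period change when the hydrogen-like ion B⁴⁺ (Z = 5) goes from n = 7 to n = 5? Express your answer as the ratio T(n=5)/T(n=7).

T ∝ Z^-2 · n^3; with Z fixed, T ∝ n^3.
T(n=5)/T(n=7) = (5/7)^3 = 125/343

125/343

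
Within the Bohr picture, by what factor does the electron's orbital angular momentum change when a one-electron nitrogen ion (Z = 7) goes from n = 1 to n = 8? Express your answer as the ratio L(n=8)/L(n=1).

L = nℏ depends only on n, so L ∝ n.
L(n=8)/L(n=1) = (8/1)^1 = 8

8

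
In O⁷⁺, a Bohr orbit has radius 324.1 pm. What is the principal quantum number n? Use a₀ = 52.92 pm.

7

r_n = n²a₀/Z ⇒ n² = rZ/a₀ = 324.1 × 8 / 52.92 ≈ 48.99
n = 7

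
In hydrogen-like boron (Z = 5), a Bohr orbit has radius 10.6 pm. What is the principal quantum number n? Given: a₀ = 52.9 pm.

1

r_n = n²a₀/Z ⇒ n² = rZ/a₀ = 10.6 × 5 / 52.9 ≈ 1.00
n = 1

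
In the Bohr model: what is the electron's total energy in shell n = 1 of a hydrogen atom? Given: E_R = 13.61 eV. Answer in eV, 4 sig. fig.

E_n = −E_R·Z²/n² = −13.61 × 1²/1² = -13.61 eV

-13.61 eV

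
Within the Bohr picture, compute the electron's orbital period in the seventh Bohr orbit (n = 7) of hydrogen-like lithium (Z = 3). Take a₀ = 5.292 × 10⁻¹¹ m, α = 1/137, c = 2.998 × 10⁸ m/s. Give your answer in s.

5.791 × 10⁻¹⁵ s

r = n²a₀/Z = 7²·5.292 × 10⁻¹¹/3 = 8.644 × 10⁻¹⁰ m
v = Zαc/n = 3·0.007299·2.998 × 10⁸/7 = 9.379 × 10⁵ m/s
T = 2πr/v = 5.791 × 10⁻¹⁵ s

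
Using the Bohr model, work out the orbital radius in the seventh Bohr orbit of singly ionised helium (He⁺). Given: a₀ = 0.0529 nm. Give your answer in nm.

r_n = n²a₀/Z = 7² × 0.0529 / 2
    = 49 × 0.0529 / 2 = 1.30 nm

1.30 nm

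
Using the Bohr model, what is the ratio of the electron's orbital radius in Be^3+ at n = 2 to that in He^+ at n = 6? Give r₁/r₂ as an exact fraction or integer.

r ∝ Z^-1 · n^2
r₁/r₂ = (4/2)^-1 · (2/6)^2 = 1/18

1/18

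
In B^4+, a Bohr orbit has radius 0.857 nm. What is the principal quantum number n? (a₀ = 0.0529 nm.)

9

r_n = n²a₀/Z ⇒ n² = rZ/a₀ = 0.857 × 5 / 0.0529 ≈ 81.00
n = 9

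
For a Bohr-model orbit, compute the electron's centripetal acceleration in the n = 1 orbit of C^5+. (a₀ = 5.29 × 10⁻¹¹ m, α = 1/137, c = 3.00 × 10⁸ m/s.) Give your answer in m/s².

r = n²a₀/Z = 8.82 × 10⁻¹² m, v = Zαc/n = 1.31 × 10⁷ m/s
a = v²/r = (1.31 × 10⁷)² / 8.82 × 10⁻¹² = 1.96 × 10²⁵ m/s²

1.96 × 10²⁵ m/s²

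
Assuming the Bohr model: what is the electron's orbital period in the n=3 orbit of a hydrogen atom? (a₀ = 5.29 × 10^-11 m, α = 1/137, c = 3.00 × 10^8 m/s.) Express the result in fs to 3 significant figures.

r = n²a₀/Z = 3²·5.29 × 10^-11/1 = 4.76 × 10^-10 m
v = Zαc/n = 1·0.00730·3.00 × 10^8/3 = 7.30 × 10^5 m/s
T = 2πr/v = 4.10 × 10^-15 s = 4.10 fs

4.10 fs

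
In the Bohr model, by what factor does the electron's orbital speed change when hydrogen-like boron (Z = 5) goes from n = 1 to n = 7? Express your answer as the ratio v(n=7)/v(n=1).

v ∝ Z^1 · n^-1; with Z fixed, v ∝ n^-1.
v(n=7)/v(n=1) = (7/1)^-1 = 1/7

1/7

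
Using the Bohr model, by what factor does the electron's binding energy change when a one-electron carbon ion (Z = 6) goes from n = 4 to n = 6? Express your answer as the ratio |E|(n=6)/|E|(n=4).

4/9

|E| ∝ Z^2 · n^-2; with Z fixed, |E| ∝ n^-2.
|E|(n=6)/|E|(n=4) = (6/4)^-2 = 4/9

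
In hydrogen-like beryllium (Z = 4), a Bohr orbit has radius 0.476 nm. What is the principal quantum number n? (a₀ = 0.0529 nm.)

6

r_n = n²a₀/Z ⇒ n² = rZ/a₀ = 0.476 × 4 / 0.0529 ≈ 35.99
n = 6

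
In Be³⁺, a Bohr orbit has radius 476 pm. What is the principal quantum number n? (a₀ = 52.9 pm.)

6

r_n = n²a₀/Z ⇒ n² = rZ/a₀ = 476 × 4 / 52.9 ≈ 35.99
n = 6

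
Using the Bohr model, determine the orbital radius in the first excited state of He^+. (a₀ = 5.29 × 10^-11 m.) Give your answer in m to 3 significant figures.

r_n = n²a₀/Z = 2² × 5.29 × 10^-11 / 2
    = 4 × 5.29 × 10^-11 / 2 = 1.06 × 10^-10 m

1.06 × 10^-10 m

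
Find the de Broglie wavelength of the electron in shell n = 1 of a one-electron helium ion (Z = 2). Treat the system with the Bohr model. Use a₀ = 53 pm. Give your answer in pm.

170 pm

The Bohr quantisation condition is nλ = 2πr_n.
r_n = n²a₀/Z = 26 pm
λ = 2πr_n/n = 2π·26/1 = 170 pm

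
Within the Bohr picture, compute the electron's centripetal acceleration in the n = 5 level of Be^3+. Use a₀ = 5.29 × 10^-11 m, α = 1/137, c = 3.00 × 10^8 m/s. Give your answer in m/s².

9.28 × 10^21 m/s²

r = n²a₀/Z = 3.31 × 10^-10 m, v = Zαc/n = 1.75 × 10^6 m/s
a = v²/r = (1.75 × 10^6)² / 3.31 × 10^-10 = 9.28 × 10^21 m/s²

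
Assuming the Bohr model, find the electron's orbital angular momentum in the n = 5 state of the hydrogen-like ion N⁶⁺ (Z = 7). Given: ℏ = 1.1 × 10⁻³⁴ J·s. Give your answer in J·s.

L_n = nℏ = 5 × 1.1 × 10⁻³⁴ = 5.5 × 10⁻³⁴ J·s

5.5 × 10⁻³⁴ J·s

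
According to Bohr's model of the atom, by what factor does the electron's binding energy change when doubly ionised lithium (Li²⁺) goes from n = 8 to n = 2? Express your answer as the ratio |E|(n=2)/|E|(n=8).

16

|E| ∝ Z^2 · n^-2; with Z fixed, |E| ∝ n^-2.
|E|(n=2)/|E|(n=8) = (2/8)^-2 = 16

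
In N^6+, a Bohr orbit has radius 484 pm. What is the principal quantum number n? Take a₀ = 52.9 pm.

r_n = n²a₀/Z ⇒ n² = rZ/a₀ = 484 × 7 / 52.9 ≈ 64.05
n = 8

8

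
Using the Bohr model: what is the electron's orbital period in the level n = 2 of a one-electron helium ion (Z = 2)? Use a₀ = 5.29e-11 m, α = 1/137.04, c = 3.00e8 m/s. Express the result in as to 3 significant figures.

r = n²a₀/Z = 2²·5.29e-11/2 = 1.06e-10 m
v = Zαc/n = 2·0.00730·3.00e8/2 = 2.19e6 m/s
T = 2πr/v = 3.04e-16 s = 304 as

304 as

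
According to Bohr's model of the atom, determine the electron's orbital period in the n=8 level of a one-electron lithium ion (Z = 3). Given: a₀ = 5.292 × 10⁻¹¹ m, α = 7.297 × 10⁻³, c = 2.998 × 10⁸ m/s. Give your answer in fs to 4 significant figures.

8.647 fs

r = n²a₀/Z = 8²·5.292 × 10⁻¹¹/3 = 1.129 × 10⁻⁹ m
v = Zαc/n = 3·0.007297·2.998 × 10⁸/8 = 8.204 × 10⁵ m/s
T = 2πr/v = 8.647 × 10⁻¹⁵ s = 8.647 fs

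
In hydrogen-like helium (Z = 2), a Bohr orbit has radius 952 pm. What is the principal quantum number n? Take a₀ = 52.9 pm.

r_n = n²a₀/Z ⇒ n² = rZ/a₀ = 952 × 2 / 52.9 ≈ 35.99
n = 6

6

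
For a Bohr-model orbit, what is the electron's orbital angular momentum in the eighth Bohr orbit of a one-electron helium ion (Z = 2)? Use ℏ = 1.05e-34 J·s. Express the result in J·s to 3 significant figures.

L_n = nℏ = 8 × 1.05e-34 = 8.40e-34 J·s

8.40e-34 J·s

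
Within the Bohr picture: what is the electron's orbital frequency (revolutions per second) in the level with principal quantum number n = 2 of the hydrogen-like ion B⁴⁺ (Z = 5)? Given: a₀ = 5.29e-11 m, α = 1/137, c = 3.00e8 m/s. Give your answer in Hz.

r = n²a₀/Z = 4.23e-11 m, v = Zαc/n = 5.47e6 m/s
f = v/(2πr) = 2.06e16 Hz

2.06e16 Hz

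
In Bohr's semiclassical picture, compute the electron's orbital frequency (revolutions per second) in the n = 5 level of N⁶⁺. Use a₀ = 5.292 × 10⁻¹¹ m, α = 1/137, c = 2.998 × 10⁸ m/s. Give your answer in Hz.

2.580 × 10¹⁵ Hz

r = n²a₀/Z = 1.890 × 10⁻¹⁰ m, v = Zαc/n = 3.064 × 10⁶ m/s
f = v/(2πr) = 2.580 × 10¹⁵ Hz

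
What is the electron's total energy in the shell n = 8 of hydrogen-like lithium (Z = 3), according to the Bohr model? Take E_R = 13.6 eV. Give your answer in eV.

E_n = −E_R·Z²/n² = −13.6 × 3²/8² = -1.91 eV

-1.91 eV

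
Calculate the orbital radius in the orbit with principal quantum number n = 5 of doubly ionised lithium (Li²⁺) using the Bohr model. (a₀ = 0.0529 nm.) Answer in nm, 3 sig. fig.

0.441 nm

r_n = n²a₀/Z = 5² × 0.0529 / 3
    = 25 × 0.0529 / 3 = 0.441 nm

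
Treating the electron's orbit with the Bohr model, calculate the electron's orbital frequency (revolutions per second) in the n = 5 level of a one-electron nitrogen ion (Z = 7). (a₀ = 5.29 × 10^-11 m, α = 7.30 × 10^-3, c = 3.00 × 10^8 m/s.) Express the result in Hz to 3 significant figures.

2.58 × 10^15 Hz

r = n²a₀/Z = 1.89 × 10^-10 m, v = Zαc/n = 3.07 × 10^6 m/s
f = v/(2πr) = 2.58 × 10^15 Hz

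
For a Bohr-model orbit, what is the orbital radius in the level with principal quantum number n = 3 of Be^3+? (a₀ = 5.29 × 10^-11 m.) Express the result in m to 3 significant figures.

1.19 × 10^-10 m

r_n = n²a₀/Z = 3² × 5.29 × 10^-11 / 4
    = 9 × 5.29 × 10^-11 / 4 = 1.19 × 10^-10 m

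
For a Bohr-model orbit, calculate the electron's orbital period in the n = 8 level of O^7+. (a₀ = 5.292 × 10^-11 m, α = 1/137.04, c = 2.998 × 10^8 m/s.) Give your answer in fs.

r = n²a₀/Z = 8²·5.292 × 10^-11/8 = 4.234 × 10^-10 m
v = Zαc/n = 8·0.007297·2.998 × 10^8/8 = 2.188 × 10^6 m/s
T = 2πr/v = 1.216 × 10^-15 s = 1.216 fs

1.216 fs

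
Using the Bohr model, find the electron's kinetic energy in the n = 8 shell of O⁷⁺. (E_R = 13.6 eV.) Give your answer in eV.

For a Coulomb orbit the virial theorem gives K = −E_n.
E_n = −E_R·Z²/n², so K = E_R·Z²/n² = 13.6 × 8²/8² = 13.6 eV

13.6 eV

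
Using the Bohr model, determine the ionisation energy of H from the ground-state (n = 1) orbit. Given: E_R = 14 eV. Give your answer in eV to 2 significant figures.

E_n = −E_R·Z²/n² = −14 × 1²/1² eV = -14 eV
Ionisation energy = −E_n = 14 eV

14 eV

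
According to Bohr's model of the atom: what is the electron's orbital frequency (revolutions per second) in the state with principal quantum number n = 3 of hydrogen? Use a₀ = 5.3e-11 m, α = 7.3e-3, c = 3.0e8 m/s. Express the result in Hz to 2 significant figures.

r = n²a₀/Z = 4.8e-10 m, v = Zαc/n = 7.3e5 m/s
f = v/(2πr) = 2.4e14 Hz

2.4e14 Hz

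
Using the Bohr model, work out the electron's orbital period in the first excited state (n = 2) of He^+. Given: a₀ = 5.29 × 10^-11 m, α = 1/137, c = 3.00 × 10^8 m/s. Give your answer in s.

r = n²a₀/Z = 2²·5.29 × 10^-11/2 = 1.06 × 10^-10 m
v = Zαc/n = 2·0.00730·3.00 × 10^8/2 = 2.19 × 10^6 m/s
T = 2πr/v = 3.04 × 10^-16 s

3.04 × 10^-16 s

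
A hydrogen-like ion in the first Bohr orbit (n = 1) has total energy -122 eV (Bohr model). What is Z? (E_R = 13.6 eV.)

E_n = −E_R Z²/n² ⇒ Z² = −E_n n²/E_R = 122 × 1² / 13.6 ≈ 8.97
Z = 3

3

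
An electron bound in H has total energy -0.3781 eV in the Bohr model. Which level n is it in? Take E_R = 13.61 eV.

6

E_n = −E_R Z²/n² ⇒ n² = E_R Z²/(−E_n) = 13.61 × 1² / 0.3781 ≈ 36.00
n = 6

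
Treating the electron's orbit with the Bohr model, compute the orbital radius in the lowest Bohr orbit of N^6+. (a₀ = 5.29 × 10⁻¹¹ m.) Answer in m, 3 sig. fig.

r_n = n²a₀/Z = 1² × 5.29 × 10⁻¹¹ / 7
    = 1 × 5.29 × 10⁻¹¹ / 7 = 7.56 × 10⁻¹² m

7.56 × 10⁻¹² m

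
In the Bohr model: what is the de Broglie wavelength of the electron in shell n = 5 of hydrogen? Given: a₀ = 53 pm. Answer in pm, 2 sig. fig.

The Bohr quantisation condition is nλ = 2πr_n.
r_n = n²a₀/Z = 1300 pm
λ = 2πr_n/n = 2π·1300/5 = 1700 pm

1700 pm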